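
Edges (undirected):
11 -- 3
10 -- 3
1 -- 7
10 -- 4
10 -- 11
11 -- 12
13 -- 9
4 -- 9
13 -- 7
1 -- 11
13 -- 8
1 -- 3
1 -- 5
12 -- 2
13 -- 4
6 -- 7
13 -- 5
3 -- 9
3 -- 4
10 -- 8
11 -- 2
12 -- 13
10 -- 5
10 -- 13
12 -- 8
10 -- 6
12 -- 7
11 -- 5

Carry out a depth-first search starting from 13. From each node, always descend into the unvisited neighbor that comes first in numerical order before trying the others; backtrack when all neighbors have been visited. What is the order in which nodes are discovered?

Visit 13
13 → 4
4 → 3
3 → 1
1 → 5
5 → 10
10 → 6
6 → 7
7 → 12
12 → 2
2 → 11
12 → 8
3 → 9

13, 4, 3, 1, 5, 10, 6, 7, 12, 2, 11, 8, 9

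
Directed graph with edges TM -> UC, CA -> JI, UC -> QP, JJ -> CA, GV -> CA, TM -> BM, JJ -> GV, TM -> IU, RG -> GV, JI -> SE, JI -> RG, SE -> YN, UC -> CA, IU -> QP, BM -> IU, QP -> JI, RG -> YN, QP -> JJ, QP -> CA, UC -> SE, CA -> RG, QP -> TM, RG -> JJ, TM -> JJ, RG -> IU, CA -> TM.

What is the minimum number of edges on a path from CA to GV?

Level 0: CA
Level 1: JI, RG, TM
Level 2: BM, GV, IU, JJ, SE, UC, YN
Level 3: QP
GV first appears at level 2.

2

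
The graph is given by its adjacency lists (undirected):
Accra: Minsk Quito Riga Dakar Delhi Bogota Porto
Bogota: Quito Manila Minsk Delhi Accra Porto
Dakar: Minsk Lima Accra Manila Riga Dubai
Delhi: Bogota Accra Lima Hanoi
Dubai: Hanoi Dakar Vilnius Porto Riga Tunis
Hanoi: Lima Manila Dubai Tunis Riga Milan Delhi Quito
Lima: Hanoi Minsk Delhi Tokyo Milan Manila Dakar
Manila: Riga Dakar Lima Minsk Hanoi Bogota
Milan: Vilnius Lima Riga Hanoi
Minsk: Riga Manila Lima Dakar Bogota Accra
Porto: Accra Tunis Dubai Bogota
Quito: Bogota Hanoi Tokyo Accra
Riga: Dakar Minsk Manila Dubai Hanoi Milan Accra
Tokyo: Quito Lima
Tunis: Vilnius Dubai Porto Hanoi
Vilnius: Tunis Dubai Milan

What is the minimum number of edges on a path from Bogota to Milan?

3

Level 0: Bogota
Level 1: Accra, Delhi, Manila, Minsk, Porto, Quito
Level 2: Dakar, Dubai, Hanoi, Lima, Riga, Tokyo, Tunis
Level 3: Milan, Vilnius
Milan first appears at level 3.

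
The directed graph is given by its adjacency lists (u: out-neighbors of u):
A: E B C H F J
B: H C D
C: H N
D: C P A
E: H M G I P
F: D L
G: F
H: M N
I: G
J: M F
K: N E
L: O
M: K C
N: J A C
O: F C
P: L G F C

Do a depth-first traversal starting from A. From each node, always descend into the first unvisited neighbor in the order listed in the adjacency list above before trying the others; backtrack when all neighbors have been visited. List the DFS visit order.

A → E → H → M → K → N → J → F → D → C → P → L → O → G → I → B

Visit A
A → E
E → H
H → M
M → K
K → N
N → J
J → F
F → D
D → C
D → P
P → L
L → O
P → G
E → I
A → B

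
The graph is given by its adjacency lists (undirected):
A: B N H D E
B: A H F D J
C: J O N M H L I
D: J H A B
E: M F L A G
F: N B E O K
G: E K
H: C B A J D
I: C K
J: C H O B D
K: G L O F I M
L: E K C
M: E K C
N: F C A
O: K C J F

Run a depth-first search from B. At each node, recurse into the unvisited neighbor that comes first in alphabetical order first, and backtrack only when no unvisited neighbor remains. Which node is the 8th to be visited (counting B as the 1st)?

F

Visit B
B → A
A → D
D → H
H → C
C → I
I → K
K → F
F → E
E → G
E → L
E → M
F → N
F → O
O → J

Visit order: B, A, D, H, C, I, K, F, E, G, L, M, N, O, J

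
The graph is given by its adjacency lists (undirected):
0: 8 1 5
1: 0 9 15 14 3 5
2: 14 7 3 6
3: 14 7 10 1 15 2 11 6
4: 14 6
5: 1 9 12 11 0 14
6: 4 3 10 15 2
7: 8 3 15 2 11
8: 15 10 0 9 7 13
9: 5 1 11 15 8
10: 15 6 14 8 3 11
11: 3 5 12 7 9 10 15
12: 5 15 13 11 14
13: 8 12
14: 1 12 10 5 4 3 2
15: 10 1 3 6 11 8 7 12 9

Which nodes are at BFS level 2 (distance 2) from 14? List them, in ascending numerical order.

0, 6, 7, 8, 9, 11, 13, 15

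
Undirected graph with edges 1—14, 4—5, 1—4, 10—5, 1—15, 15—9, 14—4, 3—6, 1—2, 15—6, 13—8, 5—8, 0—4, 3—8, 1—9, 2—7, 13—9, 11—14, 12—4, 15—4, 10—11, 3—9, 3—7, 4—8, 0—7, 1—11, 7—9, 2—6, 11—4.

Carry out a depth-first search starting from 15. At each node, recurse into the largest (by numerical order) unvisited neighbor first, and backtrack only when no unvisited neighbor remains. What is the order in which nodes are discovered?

15 9 13 8 5 10 11 14 4 12 1 2 7 3 6 0

Visit 15
15 → 9
9 → 13
13 → 8
8 → 5
5 → 10
10 → 11
11 → 14
14 → 4
4 → 12
4 → 1
1 → 2
2 → 7
7 → 3
3 → 6
7 → 0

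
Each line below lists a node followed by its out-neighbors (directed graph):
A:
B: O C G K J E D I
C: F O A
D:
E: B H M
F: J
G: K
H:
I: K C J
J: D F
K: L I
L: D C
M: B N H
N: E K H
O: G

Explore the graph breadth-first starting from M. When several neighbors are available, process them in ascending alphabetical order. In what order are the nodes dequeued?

Visit M; enqueue B, H, N → queue [B, H, N]
Visit B; enqueue C, D, E, G, I, J, K, O → queue [H, N, C, D, E, G, I, J, K, O]
Visit H → queue [N, C, D, E, G, I, J, K, O]
Visit N → queue [C, D, E, G, I, J, K, O]
Visit C; enqueue A, F → queue [D, E, G, I, J, K, O, A, F]
Visit D → queue [E, G, I, J, K, O, A, F]
Visit E → queue [G, I, J, K, O, A, F]
Visit G → queue [I, J, K, O, A, F]
Visit I → queue [J, K, O, A, F]
Visit J → queue [K, O, A, F]
Visit K; enqueue L → queue [O, A, F, L]
Visit O → queue [A, F, L]
Visit A → queue [F, L]
Visit F → queue [L]
Visit L → queue []

M, B, H, N, C, D, E, G, I, J, K, O, A, F, L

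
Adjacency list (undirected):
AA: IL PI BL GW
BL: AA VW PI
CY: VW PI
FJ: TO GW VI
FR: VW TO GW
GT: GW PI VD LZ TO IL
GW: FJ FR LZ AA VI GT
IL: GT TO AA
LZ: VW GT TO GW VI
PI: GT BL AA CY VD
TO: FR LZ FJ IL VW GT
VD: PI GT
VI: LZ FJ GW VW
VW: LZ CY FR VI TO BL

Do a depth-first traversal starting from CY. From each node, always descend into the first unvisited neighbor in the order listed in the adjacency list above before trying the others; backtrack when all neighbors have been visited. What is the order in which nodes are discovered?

CY -> VW -> LZ -> GT -> GW -> FJ -> TO -> FR -> IL -> AA -> PI -> BL -> VD -> VI

Visit CY
CY → VW
VW → LZ
LZ → GT
GT → GW
GW → FJ
FJ → TO
TO → FR
TO → IL
IL → AA
AA → PI
PI → BL
PI → VD
FJ → VI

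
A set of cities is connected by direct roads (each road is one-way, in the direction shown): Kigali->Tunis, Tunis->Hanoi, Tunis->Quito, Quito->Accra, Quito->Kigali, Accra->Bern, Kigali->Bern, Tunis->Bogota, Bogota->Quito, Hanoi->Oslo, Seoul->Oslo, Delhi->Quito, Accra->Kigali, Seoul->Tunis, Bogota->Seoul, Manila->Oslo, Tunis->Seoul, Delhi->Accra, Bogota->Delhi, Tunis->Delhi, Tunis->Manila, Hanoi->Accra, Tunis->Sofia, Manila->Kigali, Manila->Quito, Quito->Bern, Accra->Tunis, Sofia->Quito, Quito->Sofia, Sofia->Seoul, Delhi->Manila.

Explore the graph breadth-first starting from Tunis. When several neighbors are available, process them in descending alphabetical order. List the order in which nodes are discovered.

Tunis, Sofia, Seoul, Quito, Manila, Hanoi, Delhi, Bogota, Oslo, Kigali, Bern, Accra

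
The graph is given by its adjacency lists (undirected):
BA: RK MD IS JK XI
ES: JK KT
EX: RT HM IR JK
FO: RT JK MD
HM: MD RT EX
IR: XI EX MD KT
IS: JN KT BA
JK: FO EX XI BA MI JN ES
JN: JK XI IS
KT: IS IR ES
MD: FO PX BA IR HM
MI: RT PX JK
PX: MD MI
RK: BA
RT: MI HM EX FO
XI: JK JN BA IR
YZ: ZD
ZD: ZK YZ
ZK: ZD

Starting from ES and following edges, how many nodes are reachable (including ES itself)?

BFS from ES visits: ES, JK, KT, FO, EX, XI, BA, MI, JN, IS, IR, RT, MD, HM, RK, PX
Reachable nodes: 16 of 19 total.

16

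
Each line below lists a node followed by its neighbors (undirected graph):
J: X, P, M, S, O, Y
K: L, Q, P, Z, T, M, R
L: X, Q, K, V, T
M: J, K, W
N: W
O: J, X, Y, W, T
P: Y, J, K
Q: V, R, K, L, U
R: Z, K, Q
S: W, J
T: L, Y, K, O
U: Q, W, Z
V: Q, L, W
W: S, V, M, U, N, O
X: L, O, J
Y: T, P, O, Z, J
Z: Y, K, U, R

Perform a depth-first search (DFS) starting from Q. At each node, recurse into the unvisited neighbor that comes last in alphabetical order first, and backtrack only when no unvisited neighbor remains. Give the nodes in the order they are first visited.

Visit Q
Q → V
V → W
W → U
U → Z
Z → Y
Y → T
T → O
O → X
X → L
L → K
K → R
K → P
P → J
J → S
J → M
W → N

Q, V, W, U, Z, Y, T, O, X, L, K, R, P, J, S, M, N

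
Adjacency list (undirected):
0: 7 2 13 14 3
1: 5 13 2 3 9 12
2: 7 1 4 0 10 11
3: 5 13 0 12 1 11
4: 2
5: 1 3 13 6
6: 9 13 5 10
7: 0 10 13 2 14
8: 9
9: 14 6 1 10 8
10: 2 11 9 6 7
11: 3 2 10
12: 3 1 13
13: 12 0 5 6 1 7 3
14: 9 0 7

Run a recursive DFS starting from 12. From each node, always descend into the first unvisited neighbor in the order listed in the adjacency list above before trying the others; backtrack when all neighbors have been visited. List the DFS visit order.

Visit 12
12 → 3
3 → 5
5 → 1
1 → 13
13 → 0
0 → 7
7 → 10
10 → 2
2 → 4
2 → 11
10 → 9
9 → 14
9 → 6
9 → 8

12, 3, 5, 1, 13, 0, 7, 10, 2, 4, 11, 9, 14, 6, 8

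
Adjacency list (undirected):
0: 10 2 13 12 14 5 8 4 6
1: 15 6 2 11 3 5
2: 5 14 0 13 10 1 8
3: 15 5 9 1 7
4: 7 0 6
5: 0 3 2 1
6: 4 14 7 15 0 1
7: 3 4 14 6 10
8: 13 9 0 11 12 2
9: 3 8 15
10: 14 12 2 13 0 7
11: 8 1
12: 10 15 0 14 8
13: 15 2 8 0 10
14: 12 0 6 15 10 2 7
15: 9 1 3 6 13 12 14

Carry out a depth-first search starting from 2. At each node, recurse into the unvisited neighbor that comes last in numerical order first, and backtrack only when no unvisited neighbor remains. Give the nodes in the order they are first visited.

Visit 2
2 → 14
14 → 15
15 → 13
13 → 10
10 → 12
12 → 8
8 → 11
11 → 1
1 → 6
6 → 7
7 → 4
4 → 0
0 → 5
5 → 3
3 → 9

2 -> 14 -> 15 -> 13 -> 10 -> 12 -> 8 -> 11 -> 1 -> 6 -> 7 -> 4 -> 0 -> 5 -> 3 -> 9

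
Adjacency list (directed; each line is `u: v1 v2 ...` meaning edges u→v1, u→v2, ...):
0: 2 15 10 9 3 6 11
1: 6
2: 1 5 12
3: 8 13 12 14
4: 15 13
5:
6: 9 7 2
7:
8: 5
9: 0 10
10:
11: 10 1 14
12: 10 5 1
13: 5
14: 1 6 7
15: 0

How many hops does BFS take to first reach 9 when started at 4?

3

Level 0: 4
Level 1: 13, 15
Level 2: 0, 5
Level 3: 2, 3, 6, 9, 10, 11
Level 4: 1, 7, 8, 12, 14
9 first appears at level 3.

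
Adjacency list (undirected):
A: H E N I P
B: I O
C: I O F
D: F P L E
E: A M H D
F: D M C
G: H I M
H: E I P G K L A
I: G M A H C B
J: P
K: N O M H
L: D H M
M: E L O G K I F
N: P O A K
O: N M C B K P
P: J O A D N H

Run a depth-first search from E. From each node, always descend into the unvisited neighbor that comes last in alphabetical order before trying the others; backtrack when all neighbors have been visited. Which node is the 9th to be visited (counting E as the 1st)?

D

Visit E
E → M
M → O
O → P
P → N
N → K
K → H
H → L
L → D
D → F
F → C
C → I
I → G
I → B
I → A
P → J

Visit order: E, M, O, P, N, K, H, L, D, F, C, I, G, B, A, J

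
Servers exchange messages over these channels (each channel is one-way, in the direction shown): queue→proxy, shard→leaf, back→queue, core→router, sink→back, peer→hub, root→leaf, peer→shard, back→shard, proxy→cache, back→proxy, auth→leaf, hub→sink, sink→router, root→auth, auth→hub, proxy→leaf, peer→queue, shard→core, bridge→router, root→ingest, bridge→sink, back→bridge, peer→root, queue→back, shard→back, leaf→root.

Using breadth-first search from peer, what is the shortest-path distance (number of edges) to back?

2

Level 0: peer
Level 1: hub, queue, root, shard
Level 2: auth, back, core, ingest, leaf, proxy, sink
Level 3: bridge, cache, router
back first appears at level 2.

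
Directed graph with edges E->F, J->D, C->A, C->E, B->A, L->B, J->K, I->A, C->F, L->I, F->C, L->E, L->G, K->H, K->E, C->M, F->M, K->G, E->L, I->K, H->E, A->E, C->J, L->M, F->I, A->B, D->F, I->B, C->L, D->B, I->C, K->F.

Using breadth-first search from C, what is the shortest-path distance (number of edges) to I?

2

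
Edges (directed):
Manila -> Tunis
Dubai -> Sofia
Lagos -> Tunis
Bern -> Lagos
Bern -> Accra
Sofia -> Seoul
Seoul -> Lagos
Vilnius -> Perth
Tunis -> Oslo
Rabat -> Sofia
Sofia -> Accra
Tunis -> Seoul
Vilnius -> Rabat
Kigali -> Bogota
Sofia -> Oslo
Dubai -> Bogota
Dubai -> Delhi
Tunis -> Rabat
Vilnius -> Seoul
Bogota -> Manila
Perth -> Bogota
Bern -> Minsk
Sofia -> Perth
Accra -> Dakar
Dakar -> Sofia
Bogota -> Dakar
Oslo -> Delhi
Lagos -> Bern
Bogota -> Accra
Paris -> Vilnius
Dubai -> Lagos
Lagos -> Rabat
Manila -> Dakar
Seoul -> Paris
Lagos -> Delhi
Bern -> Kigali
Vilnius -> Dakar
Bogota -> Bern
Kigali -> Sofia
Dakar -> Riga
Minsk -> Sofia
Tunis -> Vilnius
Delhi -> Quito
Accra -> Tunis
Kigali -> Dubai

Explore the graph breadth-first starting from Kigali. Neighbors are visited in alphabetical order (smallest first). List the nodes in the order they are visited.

Visit Kigali; enqueue Bogota, Dubai, Sofia → queue [Bogota, Dubai, Sofia]
Visit Bogota; enqueue Accra, Bern, Dakar, Manila → queue [Dubai, Sofia, Accra, Bern, Dakar, Manila]
Visit Dubai; enqueue Delhi, Lagos → queue [Sofia, Accra, Bern, Dakar, Manila, Delhi, Lagos]
Visit Sofia; enqueue Oslo, Perth, Seoul → queue [Accra, Bern, Dakar, Manila, Delhi, Lagos, Oslo, Perth, Seoul]
Visit Accra; enqueue Tunis → queue [Bern, Dakar, Manila, Delhi, Lagos, Oslo, Perth, Seoul, Tunis]
Visit Bern; enqueue Minsk → queue [Dakar, Manila, Delhi, Lagos, Oslo, Perth, Seoul, Tunis, Minsk]
Visit Dakar; enqueue Riga → queue [Manila, Delhi, Lagos, Oslo, Perth, Seoul, Tunis, Minsk, Riga]
Visit Manila → queue [Delhi, Lagos, Oslo, Perth, Seoul, Tunis, Minsk, Riga]
Visit Delhi; enqueue Quito → queue [Lagos, Oslo, Perth, Seoul, Tunis, Minsk, Riga, Quito]
Visit Lagos; enqueue Rabat → queue [Oslo, Perth, Seoul, Tunis, Minsk, Riga, Quito, Rabat]
Visit Oslo → queue [Perth, Seoul, Tunis, Minsk, Riga, Quito, Rabat]
Visit Perth → queue [Seoul, Tunis, Minsk, Riga, Quito, Rabat]
Visit Seoul; enqueue Paris → queue [Tunis, Minsk, Riga, Quito, Rabat, Paris]
Visit Tunis; enqueue Vilnius → queue [Minsk, Riga, Quito, Rabat, Paris, Vilnius]
Visit Minsk → queue [Riga, Quito, Rabat, Paris, Vilnius]
Visit Riga → queue [Quito, Rabat, Paris, Vilnius]
Visit Quito → queue [Rabat, Paris, Vilnius]
Visit Rabat → queue [Paris, Vilnius]
Visit Paris → queue [Vilnius]
Visit Vilnius → queue []

Kigali -> Bogota -> Dubai -> Sofia -> Accra -> Bern -> Dakar -> Manila -> Delhi -> Lagos -> Oslo -> Perth -> Seoul -> Tunis -> Minsk -> Riga -> Quito -> Rabat -> Paris -> Vilnius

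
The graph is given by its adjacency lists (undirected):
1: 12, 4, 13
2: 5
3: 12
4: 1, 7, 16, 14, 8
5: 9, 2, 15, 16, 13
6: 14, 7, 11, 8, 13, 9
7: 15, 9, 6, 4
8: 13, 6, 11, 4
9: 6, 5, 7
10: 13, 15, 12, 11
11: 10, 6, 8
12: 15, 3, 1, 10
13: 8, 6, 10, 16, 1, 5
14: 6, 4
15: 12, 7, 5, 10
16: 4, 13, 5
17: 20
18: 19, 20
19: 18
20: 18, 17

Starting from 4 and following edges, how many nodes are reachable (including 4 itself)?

BFS from 4 visits: 4, 1, 7, 8, 14, 16, 12, 13, 6, 9, 15, 11, 5, 3, 10, 2
Reachable nodes: 16 of 20 total.

16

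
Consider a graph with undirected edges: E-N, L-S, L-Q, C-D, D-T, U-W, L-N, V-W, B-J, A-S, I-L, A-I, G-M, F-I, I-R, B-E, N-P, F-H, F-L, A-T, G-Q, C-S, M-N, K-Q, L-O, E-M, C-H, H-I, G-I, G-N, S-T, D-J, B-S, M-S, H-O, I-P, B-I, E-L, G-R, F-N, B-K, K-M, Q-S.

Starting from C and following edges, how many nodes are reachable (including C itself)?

20

BFS from C visits: C, D, H, S, J, T, F, I, O, A, B, L, M, Q, N, G, P, R, E, K
Reachable nodes: 20 of 23 total.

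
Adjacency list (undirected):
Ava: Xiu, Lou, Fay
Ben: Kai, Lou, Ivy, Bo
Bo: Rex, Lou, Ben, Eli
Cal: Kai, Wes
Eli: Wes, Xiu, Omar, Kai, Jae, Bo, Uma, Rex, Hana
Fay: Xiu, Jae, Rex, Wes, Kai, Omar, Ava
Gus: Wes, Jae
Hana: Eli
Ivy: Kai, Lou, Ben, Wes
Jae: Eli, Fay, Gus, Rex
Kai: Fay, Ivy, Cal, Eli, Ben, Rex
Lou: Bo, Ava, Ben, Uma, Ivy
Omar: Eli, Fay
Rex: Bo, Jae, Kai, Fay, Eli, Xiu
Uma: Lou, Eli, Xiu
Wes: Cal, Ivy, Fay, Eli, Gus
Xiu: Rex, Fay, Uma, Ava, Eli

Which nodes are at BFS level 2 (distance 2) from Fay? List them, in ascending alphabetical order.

Level 0: Fay
Level 1: Ava, Jae, Kai, Omar, Rex, Wes, Xiu
Level 2: Ben, Bo, Cal, Eli, Gus, Ivy, Lou, Uma
Level 3: Hana

Ben, Bo, Cal, Eli, Gus, Ivy, Lou, Uma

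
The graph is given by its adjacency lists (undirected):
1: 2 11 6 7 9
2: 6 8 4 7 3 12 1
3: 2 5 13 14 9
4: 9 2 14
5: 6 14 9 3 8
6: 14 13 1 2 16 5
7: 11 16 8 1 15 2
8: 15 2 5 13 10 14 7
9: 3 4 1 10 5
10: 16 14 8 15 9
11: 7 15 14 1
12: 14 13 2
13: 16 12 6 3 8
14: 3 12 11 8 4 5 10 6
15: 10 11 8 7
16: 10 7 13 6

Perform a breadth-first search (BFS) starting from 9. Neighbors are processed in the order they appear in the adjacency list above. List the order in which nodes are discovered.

Visit 9; enqueue 3, 4, 1, 10, 5 → queue [3, 4, 1, 10, 5]
Visit 3; enqueue 2, 13, 14 → queue [4, 1, 10, 5, 2, 13, 14]
Visit 4 → queue [1, 10, 5, 2, 13, 14]
Visit 1; enqueue 11, 6, 7 → queue [10, 5, 2, 13, 14, 11, 6, 7]
Visit 10; enqueue 16, 8, 15 → queue [5, 2, 13, 14, 11, 6, 7, 16, 8, 15]
Visit 5 → queue [2, 13, 14, 11, 6, 7, 16, 8, 15]
Visit 2; enqueue 12 → queue [13, 14, 11, 6, 7, 16, 8, 15, 12]
Visit 13 → queue [14, 11, 6, 7, 16, 8, 15, 12]
Visit 14 → queue [11, 6, 7, 16, 8, 15, 12]
Visit 11 → queue [6, 7, 16, 8, 15, 12]
Visit 6 → queue [7, 16, 8, 15, 12]
Visit 7 → queue [16, 8, 15, 12]
Visit 16 → queue [8, 15, 12]
Visit 8 → queue [15, 12]
Visit 15 → queue [12]
Visit 12 → queue []

9 -> 3 -> 4 -> 1 -> 10 -> 5 -> 2 -> 13 -> 14 -> 11 -> 6 -> 7 -> 16 -> 8 -> 15 -> 12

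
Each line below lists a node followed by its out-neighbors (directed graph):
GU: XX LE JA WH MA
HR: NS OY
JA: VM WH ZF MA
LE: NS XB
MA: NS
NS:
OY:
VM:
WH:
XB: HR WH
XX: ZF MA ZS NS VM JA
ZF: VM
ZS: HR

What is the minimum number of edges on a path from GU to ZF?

Level 0: GU
Level 1: JA, LE, MA, WH, XX
Level 2: NS, VM, XB, ZF, ZS
Level 3: HR
Level 4: OY
ZF first appears at level 2.

2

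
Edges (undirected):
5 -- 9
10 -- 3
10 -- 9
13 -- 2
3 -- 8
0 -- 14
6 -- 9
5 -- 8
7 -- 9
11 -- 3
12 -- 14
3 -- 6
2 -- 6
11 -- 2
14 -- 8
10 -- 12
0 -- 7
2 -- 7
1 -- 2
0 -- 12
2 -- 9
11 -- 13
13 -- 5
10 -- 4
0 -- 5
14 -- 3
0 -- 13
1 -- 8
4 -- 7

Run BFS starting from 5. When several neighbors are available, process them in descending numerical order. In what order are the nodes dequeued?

5 -> 13 -> 9 -> 8 -> 0 -> 11 -> 2 -> 10 -> 7 -> 6 -> 14 -> 3 -> 1 -> 12 -> 4

Visit 5; enqueue 13, 9, 8, 0 → queue [13, 9, 8, 0]
Visit 13; enqueue 11, 2 → queue [9, 8, 0, 11, 2]
Visit 9; enqueue 10, 7, 6 → queue [8, 0, 11, 2, 10, 7, 6]
Visit 8; enqueue 14, 3, 1 → queue [0, 11, 2, 10, 7, 6, 14, 3, 1]
Visit 0; enqueue 12 → queue [11, 2, 10, 7, 6, 14, 3, 1, 12]
Visit 11 → queue [2, 10, 7, 6, 14, 3, 1, 12]
Visit 2 → queue [10, 7, 6, 14, 3, 1, 12]
Visit 10; enqueue 4 → queue [7, 6, 14, 3, 1, 12, 4]
Visit 7 → queue [6, 14, 3, 1, 12, 4]
Visit 6 → queue [14, 3, 1, 12, 4]
Visit 14 → queue [3, 1, 12, 4]
Visit 3 → queue [1, 12, 4]
Visit 1 → queue [12, 4]
Visit 12 → queue [4]
Visit 4 → queue []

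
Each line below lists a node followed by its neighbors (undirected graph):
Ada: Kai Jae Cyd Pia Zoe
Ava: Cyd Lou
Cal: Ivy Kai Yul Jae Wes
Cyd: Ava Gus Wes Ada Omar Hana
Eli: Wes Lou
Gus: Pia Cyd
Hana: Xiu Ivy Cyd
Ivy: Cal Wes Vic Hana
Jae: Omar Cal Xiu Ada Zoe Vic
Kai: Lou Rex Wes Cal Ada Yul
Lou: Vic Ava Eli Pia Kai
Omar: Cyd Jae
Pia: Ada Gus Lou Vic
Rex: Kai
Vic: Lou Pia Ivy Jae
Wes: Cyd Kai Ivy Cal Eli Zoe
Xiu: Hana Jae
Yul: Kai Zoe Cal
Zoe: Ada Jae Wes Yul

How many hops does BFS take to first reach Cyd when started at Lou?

2

Level 0: Lou
Level 1: Ava, Eli, Kai, Pia, Vic
Level 2: Ada, Cal, Cyd, Gus, Ivy, Jae, Rex, Wes, Yul
Level 3: Hana, Omar, Xiu, Zoe
Cyd first appears at level 2.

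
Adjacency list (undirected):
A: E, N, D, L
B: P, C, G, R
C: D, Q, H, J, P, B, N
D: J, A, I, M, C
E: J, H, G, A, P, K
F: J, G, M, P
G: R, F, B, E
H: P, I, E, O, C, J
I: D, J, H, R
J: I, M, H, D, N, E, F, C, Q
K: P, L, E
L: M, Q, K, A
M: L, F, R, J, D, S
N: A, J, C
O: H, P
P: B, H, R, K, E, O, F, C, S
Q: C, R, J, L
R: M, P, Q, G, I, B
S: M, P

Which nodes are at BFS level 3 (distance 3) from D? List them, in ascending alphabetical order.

G, K, O

Level 0: D
Level 1: A, C, I, J, M
Level 2: B, E, F, H, L, N, P, Q, R, S
Level 3: G, K, O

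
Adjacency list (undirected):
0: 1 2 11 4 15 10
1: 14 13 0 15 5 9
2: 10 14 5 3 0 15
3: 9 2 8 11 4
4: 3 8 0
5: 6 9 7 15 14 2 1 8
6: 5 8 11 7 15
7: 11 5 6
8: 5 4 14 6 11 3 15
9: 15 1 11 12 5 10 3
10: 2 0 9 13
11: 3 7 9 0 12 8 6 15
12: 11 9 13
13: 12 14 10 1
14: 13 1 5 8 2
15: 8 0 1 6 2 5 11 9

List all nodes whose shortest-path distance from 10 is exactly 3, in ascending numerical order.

6, 7, 8

Level 0: 10
Level 1: 0, 2, 9, 13
Level 2: 1, 3, 4, 5, 11, 12, 14, 15
Level 3: 6, 7, 8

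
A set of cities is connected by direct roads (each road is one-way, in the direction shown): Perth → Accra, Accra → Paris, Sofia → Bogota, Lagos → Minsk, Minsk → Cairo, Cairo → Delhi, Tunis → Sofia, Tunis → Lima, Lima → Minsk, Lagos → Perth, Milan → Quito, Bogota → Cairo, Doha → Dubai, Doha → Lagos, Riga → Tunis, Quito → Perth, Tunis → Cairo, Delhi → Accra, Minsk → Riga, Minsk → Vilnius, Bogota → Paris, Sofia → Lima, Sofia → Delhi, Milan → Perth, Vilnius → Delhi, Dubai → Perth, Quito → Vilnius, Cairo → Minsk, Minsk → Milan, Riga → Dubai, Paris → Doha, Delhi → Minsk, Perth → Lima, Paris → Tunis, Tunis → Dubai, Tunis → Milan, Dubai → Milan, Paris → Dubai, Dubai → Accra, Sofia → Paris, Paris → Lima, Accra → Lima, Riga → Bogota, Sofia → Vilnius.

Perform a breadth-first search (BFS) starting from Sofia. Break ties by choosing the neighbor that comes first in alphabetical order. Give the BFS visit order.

Sofia, Bogota, Delhi, Lima, Paris, Vilnius, Cairo, Accra, Minsk, Doha, Dubai, Tunis, Milan, Riga, Lagos, Perth, Quito

Visit Sofia; enqueue Bogota, Delhi, Lima, Paris, Vilnius → queue [Bogota, Delhi, Lima, Paris, Vilnius]
Visit Bogota; enqueue Cairo → queue [Delhi, Lima, Paris, Vilnius, Cairo]
Visit Delhi; enqueue Accra, Minsk → queue [Lima, Paris, Vilnius, Cairo, Accra, Minsk]
Visit Lima → queue [Paris, Vilnius, Cairo, Accra, Minsk]
Visit Paris; enqueue Doha, Dubai, Tunis → queue [Vilnius, Cairo, Accra, Minsk, Doha, Dubai, Tunis]
Visit Vilnius → queue [Cairo, Accra, Minsk, Doha, Dubai, Tunis]
Visit Cairo → queue [Accra, Minsk, Doha, Dubai, Tunis]
Visit Accra → queue [Minsk, Doha, Dubai, Tunis]
Visit Minsk; enqueue Milan, Riga → queue [Doha, Dubai, Tunis, Milan, Riga]
Visit Doha; enqueue Lagos → queue [Dubai, Tunis, Milan, Riga, Lagos]
Visit Dubai; enqueue Perth → queue [Tunis, Milan, Riga, Lagos, Perth]
Visit Tunis → queue [Milan, Riga, Lagos, Perth]
Visit Milan; enqueue Quito → queue [Riga, Lagos, Perth, Quito]
Visit Riga → queue [Lagos, Perth, Quito]
Visit Lagos → queue [Perth, Quito]
Visit Perth → queue [Quito]
Visit Quito → queue []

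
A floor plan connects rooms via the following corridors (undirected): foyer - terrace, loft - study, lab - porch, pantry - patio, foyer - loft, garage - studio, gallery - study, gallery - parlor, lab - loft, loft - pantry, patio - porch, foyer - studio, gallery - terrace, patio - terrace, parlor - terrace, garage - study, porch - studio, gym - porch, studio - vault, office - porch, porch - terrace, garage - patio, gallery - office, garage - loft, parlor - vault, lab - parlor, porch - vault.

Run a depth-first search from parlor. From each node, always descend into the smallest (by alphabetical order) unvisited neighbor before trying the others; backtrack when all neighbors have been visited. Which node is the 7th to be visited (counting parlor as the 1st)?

loft

Visit parlor
parlor → gallery
gallery → office
office → porch
porch → gym
porch → lab
lab → loft
loft → foyer
foyer → studio
studio → garage
garage → patio
patio → pantry
patio → terrace
garage → study
studio → vault

Visit order: parlor, gallery, office, porch, gym, lab, loft, foyer, studio, garage, patio, pantry, terrace, study, vault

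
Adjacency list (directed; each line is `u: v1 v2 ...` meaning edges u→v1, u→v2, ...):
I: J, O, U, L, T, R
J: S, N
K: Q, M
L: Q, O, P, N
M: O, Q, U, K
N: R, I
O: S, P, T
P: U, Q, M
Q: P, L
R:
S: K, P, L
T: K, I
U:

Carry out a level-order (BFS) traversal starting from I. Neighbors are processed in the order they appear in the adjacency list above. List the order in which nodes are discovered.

Visit I; enqueue J, O, U, L, T, R → queue [J, O, U, L, T, R]
Visit J; enqueue S, N → queue [O, U, L, T, R, S, N]
Visit O; enqueue P → queue [U, L, T, R, S, N, P]
Visit U → queue [L, T, R, S, N, P]
Visit L; enqueue Q → queue [T, R, S, N, P, Q]
Visit T; enqueue K → queue [R, S, N, P, Q, K]
Visit R → queue [S, N, P, Q, K]
Visit S → queue [N, P, Q, K]
Visit N → queue [P, Q, K]
Visit P; enqueue M → queue [Q, K, M]
Visit Q → queue [K, M]
Visit K → queue [M]
Visit M → queue []

I, J, O, U, L, T, R, S, N, P, Q, K, M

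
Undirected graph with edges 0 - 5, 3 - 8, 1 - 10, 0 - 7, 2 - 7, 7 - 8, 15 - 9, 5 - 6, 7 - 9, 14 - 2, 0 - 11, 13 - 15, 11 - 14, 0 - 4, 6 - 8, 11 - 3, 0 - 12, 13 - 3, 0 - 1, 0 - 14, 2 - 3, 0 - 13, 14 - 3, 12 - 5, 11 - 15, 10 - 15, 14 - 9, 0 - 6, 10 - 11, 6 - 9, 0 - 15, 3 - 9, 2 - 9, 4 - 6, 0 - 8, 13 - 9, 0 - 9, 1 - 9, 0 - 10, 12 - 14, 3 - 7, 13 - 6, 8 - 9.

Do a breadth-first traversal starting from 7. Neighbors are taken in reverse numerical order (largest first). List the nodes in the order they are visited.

7 -> 9 -> 8 -> 3 -> 2 -> 0 -> 15 -> 14 -> 13 -> 6 -> 1 -> 11 -> 12 -> 10 -> 5 -> 4

Visit 7; enqueue 9, 8, 3, 2, 0 → queue [9, 8, 3, 2, 0]
Visit 9; enqueue 15, 14, 13, 6, 1 → queue [8, 3, 2, 0, 15, 14, 13, 6, 1]
Visit 8 → queue [3, 2, 0, 15, 14, 13, 6, 1]
Visit 3; enqueue 11 → queue [2, 0, 15, 14, 13, 6, 1, 11]
Visit 2 → queue [0, 15, 14, 13, 6, 1, 11]
Visit 0; enqueue 12, 10, 5, 4 → queue [15, 14, 13, 6, 1, 11, 12, 10, 5, 4]
Visit 15 → queue [14, 13, 6, 1, 11, 12, 10, 5, 4]
Visit 14 → queue [13, 6, 1, 11, 12, 10, 5, 4]
Visit 13 → queue [6, 1, 11, 12, 10, 5, 4]
Visit 6 → queue [1, 11, 12, 10, 5, 4]
Visit 1 → queue [11, 12, 10, 5, 4]
Visit 11 → queue [12, 10, 5, 4]
Visit 12 → queue [10, 5, 4]
Visit 10 → queue [5, 4]
Visit 5 → queue [4]
Visit 4 → queue []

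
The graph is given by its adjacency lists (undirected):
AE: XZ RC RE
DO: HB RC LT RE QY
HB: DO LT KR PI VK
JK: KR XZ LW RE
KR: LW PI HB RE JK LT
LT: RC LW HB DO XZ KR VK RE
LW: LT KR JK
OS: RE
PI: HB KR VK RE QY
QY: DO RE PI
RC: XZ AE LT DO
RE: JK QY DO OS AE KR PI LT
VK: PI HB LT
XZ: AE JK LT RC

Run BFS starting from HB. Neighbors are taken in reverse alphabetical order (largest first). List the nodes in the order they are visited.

HB → VK → PI → LT → KR → DO → RE → QY → XZ → RC → LW → JK → OS → AE

Visit HB; enqueue VK, PI, LT, KR, DO → queue [VK, PI, LT, KR, DO]
Visit VK → queue [PI, LT, KR, DO]
Visit PI; enqueue RE, QY → queue [LT, KR, DO, RE, QY]
Visit LT; enqueue XZ, RC, LW → queue [KR, DO, RE, QY, XZ, RC, LW]
Visit KR; enqueue JK → queue [DO, RE, QY, XZ, RC, LW, JK]
Visit DO → queue [RE, QY, XZ, RC, LW, JK]
Visit RE; enqueue OS, AE → queue [QY, XZ, RC, LW, JK, OS, AE]
Visit QY → queue [XZ, RC, LW, JK, OS, AE]
Visit XZ → queue [RC, LW, JK, OS, AE]
Visit RC → queue [LW, JK, OS, AE]
Visit LW → queue [JK, OS, AE]
Visit JK → queue [OS, AE]
Visit OS → queue [AE]
Visit AE → queue []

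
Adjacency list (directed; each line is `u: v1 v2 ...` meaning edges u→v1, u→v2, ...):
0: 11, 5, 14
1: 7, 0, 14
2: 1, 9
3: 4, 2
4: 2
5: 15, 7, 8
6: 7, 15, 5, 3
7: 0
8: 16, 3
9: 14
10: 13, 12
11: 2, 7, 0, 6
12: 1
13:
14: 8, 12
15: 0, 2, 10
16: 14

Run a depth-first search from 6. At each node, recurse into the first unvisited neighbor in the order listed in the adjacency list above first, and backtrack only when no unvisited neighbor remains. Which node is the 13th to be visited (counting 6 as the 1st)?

Visit 6
6 → 7
7 → 0
0 → 11
11 → 2
2 → 1
1 → 14
14 → 8
8 → 16
8 → 3
3 → 4
14 → 12
2 → 9
0 → 5
5 → 15
15 → 10
10 → 13

Visit order: 6, 7, 0, 11, 2, 1, 14, 8, 16, 3, 4, 12, 9, 5, 15, 10, 13

9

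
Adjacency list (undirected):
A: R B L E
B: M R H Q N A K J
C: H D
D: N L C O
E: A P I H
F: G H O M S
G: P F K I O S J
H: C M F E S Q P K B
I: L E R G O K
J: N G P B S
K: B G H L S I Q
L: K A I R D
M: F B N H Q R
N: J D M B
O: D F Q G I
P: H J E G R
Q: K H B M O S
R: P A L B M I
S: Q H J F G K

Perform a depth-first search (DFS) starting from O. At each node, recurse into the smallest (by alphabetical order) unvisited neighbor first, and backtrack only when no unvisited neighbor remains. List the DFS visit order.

O -> D -> C -> H -> B -> A -> E -> I -> G -> F -> M -> N -> J -> P -> R -> L -> K -> Q -> S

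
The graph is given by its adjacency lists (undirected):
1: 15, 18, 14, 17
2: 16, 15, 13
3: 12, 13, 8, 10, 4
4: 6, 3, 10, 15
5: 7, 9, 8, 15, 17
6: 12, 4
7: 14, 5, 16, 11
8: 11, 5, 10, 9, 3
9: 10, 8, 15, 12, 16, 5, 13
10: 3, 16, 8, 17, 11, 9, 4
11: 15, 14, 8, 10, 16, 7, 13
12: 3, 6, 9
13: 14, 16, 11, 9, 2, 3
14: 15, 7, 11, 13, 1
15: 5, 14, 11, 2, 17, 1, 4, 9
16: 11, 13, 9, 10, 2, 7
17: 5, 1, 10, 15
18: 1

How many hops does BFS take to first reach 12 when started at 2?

Level 0: 2
Level 1: 13, 15, 16
Level 2: 1, 3, 4, 5, 7, 9, 10, 11, 14, 17
Level 3: 6, 8, 12, 18
12 first appears at level 3.

3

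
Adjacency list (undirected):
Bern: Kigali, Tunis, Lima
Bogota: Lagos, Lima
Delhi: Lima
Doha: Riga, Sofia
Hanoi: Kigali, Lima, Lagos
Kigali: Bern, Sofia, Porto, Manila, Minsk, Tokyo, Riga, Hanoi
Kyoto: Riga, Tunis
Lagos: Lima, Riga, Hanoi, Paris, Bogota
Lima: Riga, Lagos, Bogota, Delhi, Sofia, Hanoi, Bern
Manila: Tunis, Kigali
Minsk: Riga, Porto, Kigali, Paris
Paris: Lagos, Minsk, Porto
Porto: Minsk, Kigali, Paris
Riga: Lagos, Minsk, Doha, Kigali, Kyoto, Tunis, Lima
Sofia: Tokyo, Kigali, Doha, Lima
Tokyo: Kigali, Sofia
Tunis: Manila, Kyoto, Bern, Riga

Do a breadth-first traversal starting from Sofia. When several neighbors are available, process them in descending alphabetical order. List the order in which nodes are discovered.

Sofia Tokyo Lima Kigali Doha Riga Lagos Hanoi Delhi Bogota Bern Porto Minsk Manila Tunis Kyoto Paris

Visit Sofia; enqueue Tokyo, Lima, Kigali, Doha → queue [Tokyo, Lima, Kigali, Doha]
Visit Tokyo → queue [Lima, Kigali, Doha]
Visit Lima; enqueue Riga, Lagos, Hanoi, Delhi, Bogota, Bern → queue [Kigali, Doha, Riga, Lagos, Hanoi, Delhi, Bogota, Bern]
Visit Kigali; enqueue Porto, Minsk, Manila → queue [Doha, Riga, Lagos, Hanoi, Delhi, Bogota, Bern, Porto, Minsk, Manila]
Visit Doha → queue [Riga, Lagos, Hanoi, Delhi, Bogota, Bern, Porto, Minsk, Manila]
Visit Riga; enqueue Tunis, Kyoto → queue [Lagos, Hanoi, Delhi, Bogota, Bern, Porto, Minsk, Manila, Tunis, Kyoto]
Visit Lagos; enqueue Paris → queue [Hanoi, Delhi, Bogota, Bern, Porto, Minsk, Manila, Tunis, Kyoto, Paris]
Visit Hanoi → queue [Delhi, Bogota, Bern, Porto, Minsk, Manila, Tunis, Kyoto, Paris]
Visit Delhi → queue [Bogota, Bern, Porto, Minsk, Manila, Tunis, Kyoto, Paris]
Visit Bogota → queue [Bern, Porto, Minsk, Manila, Tunis, Kyoto, Paris]
Visit Bern → queue [Porto, Minsk, Manila, Tunis, Kyoto, Paris]
Visit Porto → queue [Minsk, Manila, Tunis, Kyoto, Paris]
Visit Minsk → queue [Manila, Tunis, Kyoto, Paris]
Visit Manila → queue [Tunis, Kyoto, Paris]
Visit Tunis → queue [Kyoto, Paris]
Visit Kyoto → queue [Paris]
Visit Paris → queue []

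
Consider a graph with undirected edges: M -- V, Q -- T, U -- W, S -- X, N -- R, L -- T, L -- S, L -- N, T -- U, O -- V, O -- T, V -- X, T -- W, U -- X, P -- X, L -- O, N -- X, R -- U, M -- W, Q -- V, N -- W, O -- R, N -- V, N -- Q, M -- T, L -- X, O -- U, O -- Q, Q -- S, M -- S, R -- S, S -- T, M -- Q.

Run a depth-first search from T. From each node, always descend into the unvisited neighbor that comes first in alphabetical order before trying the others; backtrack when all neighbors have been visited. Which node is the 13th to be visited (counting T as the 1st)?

Visit T
T → L
L → N
N → Q
Q → M
M → S
S → R
R → O
O → U
U → W
U → X
X → P
X → V

Visit order: T, L, N, Q, M, S, R, O, U, W, X, P, V

V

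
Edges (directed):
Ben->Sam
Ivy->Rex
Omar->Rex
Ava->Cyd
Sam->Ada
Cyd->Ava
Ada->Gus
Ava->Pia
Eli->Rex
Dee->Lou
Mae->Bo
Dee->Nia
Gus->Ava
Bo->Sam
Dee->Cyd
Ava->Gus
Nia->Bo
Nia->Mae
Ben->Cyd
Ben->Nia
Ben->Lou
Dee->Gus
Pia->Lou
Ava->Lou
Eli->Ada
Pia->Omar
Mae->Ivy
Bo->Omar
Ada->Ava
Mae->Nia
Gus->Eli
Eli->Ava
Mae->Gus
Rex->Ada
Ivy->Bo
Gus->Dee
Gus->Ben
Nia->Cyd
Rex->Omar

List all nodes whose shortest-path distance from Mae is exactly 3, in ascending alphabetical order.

Ada, Lou, Pia

Level 0: Mae
Level 1: Bo, Gus, Ivy, Nia
Level 2: Ava, Ben, Cyd, Dee, Eli, Omar, Rex, Sam
Level 3: Ada, Lou, Pia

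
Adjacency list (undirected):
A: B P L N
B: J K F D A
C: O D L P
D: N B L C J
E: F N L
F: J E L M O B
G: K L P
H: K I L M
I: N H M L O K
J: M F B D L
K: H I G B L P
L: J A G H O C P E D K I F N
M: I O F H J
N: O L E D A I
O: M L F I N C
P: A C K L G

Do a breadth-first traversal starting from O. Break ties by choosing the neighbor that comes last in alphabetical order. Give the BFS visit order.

O, N, M, L, I, F, C, E, D, A, J, H, P, K, G, B

Visit O; enqueue N, M, L, I, F, C → queue [N, M, L, I, F, C]
Visit N; enqueue E, D, A → queue [M, L, I, F, C, E, D, A]
Visit M; enqueue J, H → queue [L, I, F, C, E, D, A, J, H]
Visit L; enqueue P, K, G → queue [I, F, C, E, D, A, J, H, P, K, G]
Visit I → queue [F, C, E, D, A, J, H, P, K, G]
Visit F; enqueue B → queue [C, E, D, A, J, H, P, K, G, B]
Visit C → queue [E, D, A, J, H, P, K, G, B]
Visit E → queue [D, A, J, H, P, K, G, B]
Visit D → queue [A, J, H, P, K, G, B]
Visit A → queue [J, H, P, K, G, B]
Visit J → queue [H, P, K, G, B]
Visit H → queue [P, K, G, B]
Visit P → queue [K, G, B]
Visit K → queue [G, B]
Visit G → queue [B]
Visit B → queue []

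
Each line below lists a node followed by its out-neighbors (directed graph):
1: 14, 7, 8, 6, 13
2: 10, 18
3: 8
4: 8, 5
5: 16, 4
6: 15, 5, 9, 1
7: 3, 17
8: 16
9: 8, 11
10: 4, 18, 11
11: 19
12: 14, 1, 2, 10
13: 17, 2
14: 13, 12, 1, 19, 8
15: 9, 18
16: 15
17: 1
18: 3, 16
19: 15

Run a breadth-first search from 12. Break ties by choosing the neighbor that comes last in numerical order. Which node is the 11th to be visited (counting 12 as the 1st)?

4

Visit 12; enqueue 14, 10, 2, 1 → queue [14, 10, 2, 1]
Visit 14; enqueue 19, 13, 8 → queue [10, 2, 1, 19, 13, 8]
Visit 10; enqueue 18, 11, 4 → queue [2, 1, 19, 13, 8, 18, 11, 4]
Visit 2 → queue [1, 19, 13, 8, 18, 11, 4]
Visit 1; enqueue 7, 6 → queue [19, 13, 8, 18, 11, 4, 7, 6]
Visit 19; enqueue 15 → queue [13, 8, 18, 11, 4, 7, 6, 15]
Visit 13; enqueue 17 → queue [8, 18, 11, 4, 7, 6, 15, 17]
Visit 8; enqueue 16 → queue [18, 11, 4, 7, 6, 15, 17, 16]
Visit 18; enqueue 3 → queue [11, 4, 7, 6, 15, 17, 16, 3]
Visit 11 → queue [4, 7, 6, 15, 17, 16, 3]
Visit 4; enqueue 5 → queue [7, 6, 15, 17, 16, 3, 5]
Visit 7 → queue [6, 15, 17, 16, 3, 5]
Visit 6; enqueue 9 → queue [15, 17, 16, 3, 5, 9]
Visit 15 → queue [17, 16, 3, 5, 9]
Visit 17 → queue [16, 3, 5, 9]
Visit 16 → queue [3, 5, 9]
Visit 3 → queue [5, 9]
Visit 5 → queue [9]
Visit 9 → queue []

Visit order: 12, 14, 10, 2, 1, 19, 13, 8, 18, 11, 4, 7, 6, 15, 17, 16, 3, 5, 9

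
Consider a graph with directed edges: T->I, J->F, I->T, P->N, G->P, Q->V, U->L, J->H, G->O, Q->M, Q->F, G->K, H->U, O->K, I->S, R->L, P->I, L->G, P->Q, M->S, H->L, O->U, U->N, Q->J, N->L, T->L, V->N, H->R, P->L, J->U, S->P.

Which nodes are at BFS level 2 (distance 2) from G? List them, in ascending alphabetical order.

Level 0: G
Level 1: K, O, P
Level 2: I, L, N, Q, U
Level 3: F, J, M, S, T, V
Level 4: H
Level 5: R

I, L, N, Q, U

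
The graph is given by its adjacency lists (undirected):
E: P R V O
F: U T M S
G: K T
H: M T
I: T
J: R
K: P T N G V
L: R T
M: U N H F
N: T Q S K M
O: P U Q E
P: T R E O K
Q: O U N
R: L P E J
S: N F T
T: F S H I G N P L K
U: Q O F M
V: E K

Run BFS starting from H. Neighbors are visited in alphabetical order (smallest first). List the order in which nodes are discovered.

Visit H; enqueue M, T → queue [M, T]
Visit M; enqueue F, N, U → queue [T, F, N, U]
Visit T; enqueue G, I, K, L, P, S → queue [F, N, U, G, I, K, L, P, S]
Visit F → queue [N, U, G, I, K, L, P, S]
Visit N; enqueue Q → queue [U, G, I, K, L, P, S, Q]
Visit U; enqueue O → queue [G, I, K, L, P, S, Q, O]
Visit G → queue [I, K, L, P, S, Q, O]
Visit I → queue [K, L, P, S, Q, O]
Visit K; enqueue V → queue [L, P, S, Q, O, V]
Visit L; enqueue R → queue [P, S, Q, O, V, R]
Visit P; enqueue E → queue [S, Q, O, V, R, E]
Visit S → queue [Q, O, V, R, E]
Visit Q → queue [O, V, R, E]
Visit O → queue [V, R, E]
Visit V → queue [R, E]
Visit R; enqueue J → queue [E, J]
Visit E → queue [J]
Visit J → queue []

H, M, T, F, N, U, G, I, K, L, P, S, Q, O, V, R, E, J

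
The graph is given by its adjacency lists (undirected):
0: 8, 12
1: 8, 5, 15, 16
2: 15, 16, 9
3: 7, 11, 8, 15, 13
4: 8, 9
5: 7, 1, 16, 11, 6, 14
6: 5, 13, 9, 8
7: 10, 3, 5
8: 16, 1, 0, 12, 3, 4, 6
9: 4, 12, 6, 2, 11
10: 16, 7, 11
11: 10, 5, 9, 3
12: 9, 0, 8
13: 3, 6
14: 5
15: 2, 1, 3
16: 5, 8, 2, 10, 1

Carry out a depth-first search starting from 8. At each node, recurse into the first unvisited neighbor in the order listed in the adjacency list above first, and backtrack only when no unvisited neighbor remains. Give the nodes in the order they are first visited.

8, 16, 5, 7, 10, 11, 9, 4, 12, 0, 6, 13, 3, 15, 2, 1, 14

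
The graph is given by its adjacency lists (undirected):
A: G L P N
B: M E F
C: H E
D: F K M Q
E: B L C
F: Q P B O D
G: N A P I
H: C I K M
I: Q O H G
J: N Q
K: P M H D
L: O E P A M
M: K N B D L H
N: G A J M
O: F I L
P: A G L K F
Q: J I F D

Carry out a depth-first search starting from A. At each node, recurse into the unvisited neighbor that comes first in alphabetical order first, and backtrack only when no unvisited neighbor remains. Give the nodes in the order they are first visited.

Visit A
A → G
G → I
I → H
H → C
C → E
E → B
B → F
F → D
D → K
K → M
M → L
L → O
L → P
M → N
N → J
J → Q

A, G, I, H, C, E, B, F, D, K, M, L, O, P, N, J, Q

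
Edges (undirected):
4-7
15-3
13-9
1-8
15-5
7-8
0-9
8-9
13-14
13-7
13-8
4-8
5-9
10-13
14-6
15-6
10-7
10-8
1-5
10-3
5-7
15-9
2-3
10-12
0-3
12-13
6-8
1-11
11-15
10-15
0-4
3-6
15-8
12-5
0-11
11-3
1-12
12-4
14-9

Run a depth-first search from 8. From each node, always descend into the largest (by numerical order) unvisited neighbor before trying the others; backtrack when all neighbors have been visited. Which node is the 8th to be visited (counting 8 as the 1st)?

9

Visit 8
8 → 15
15 → 11
11 → 3
3 → 10
10 → 13
13 → 14
14 → 9
9 → 5
5 → 12
12 → 4
4 → 7
4 → 0
12 → 1
14 → 6
3 → 2

Visit order: 8, 15, 11, 3, 10, 13, 14, 9, 5, 12, 4, 7, 0, 1, 6, 2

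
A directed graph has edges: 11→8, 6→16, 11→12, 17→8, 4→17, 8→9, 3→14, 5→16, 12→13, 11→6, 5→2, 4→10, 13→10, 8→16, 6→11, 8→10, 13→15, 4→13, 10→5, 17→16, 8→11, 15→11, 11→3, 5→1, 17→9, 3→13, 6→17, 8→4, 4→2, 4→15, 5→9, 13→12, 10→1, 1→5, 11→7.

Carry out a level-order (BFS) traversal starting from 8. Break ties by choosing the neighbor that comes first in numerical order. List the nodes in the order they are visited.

8, 4, 9, 10, 11, 16, 2, 13, 15, 17, 1, 5, 3, 6, 7, 12, 14

Visit 8; enqueue 4, 9, 10, 11, 16 → queue [4, 9, 10, 11, 16]
Visit 4; enqueue 2, 13, 15, 17 → queue [9, 10, 11, 16, 2, 13, 15, 17]
Visit 9 → queue [10, 11, 16, 2, 13, 15, 17]
Visit 10; enqueue 1, 5 → queue [11, 16, 2, 13, 15, 17, 1, 5]
Visit 11; enqueue 3, 6, 7, 12 → queue [16, 2, 13, 15, 17, 1, 5, 3, 6, 7, 12]
Visit 16 → queue [2, 13, 15, 17, 1, 5, 3, 6, 7, 12]
Visit 2 → queue [13, 15, 17, 1, 5, 3, 6, 7, 12]
Visit 13 → queue [15, 17, 1, 5, 3, 6, 7, 12]
Visit 15 → queue [17, 1, 5, 3, 6, 7, 12]
Visit 17 → queue [1, 5, 3, 6, 7, 12]
Visit 1 → queue [5, 3, 6, 7, 12]
Visit 5 → queue [3, 6, 7, 12]
Visit 3; enqueue 14 → queue [6, 7, 12, 14]
Visit 6 → queue [7, 12, 14]
Visit 7 → queue [12, 14]
Visit 12 → queue [14]
Visit 14 → queue []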